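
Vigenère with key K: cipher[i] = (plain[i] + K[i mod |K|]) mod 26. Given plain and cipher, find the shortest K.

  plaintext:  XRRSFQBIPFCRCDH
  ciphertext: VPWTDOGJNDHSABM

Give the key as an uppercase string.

YYFB

  i= 0: V-X = 24 → Y
  i= 1: P-R = 24 → Y
  i= 2: W-R =  5 → F
  i= 3: T-S =  1 → B
  i= 4: D-F = 24 → Y
  i= 5: O-Q = 24 → Y
  i= 6: G-B =  5 → F
  i= 7: J-I =  1 → B
  i= 8: N-P = 24 → Y
  i= 9: D-F = 24 → Y
  i=10: H-C =  5 → F
  i=11: S-R =  1 → B
  i=12: A-C = 24 → Y
  i=13: B-D = 24 → Y
  i=14: M-H =  5 → F
  shifts repeat with period 4: YYFB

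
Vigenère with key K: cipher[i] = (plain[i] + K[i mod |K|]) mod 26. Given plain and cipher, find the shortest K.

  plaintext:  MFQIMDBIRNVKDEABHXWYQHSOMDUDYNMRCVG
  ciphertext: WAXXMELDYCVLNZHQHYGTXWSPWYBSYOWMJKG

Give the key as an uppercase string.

  i= 0: W-M = 10 → K
  i= 1: A-F = 21 → V
  i= 2: X-Q =  7 → H
  i= 3: X-I = 15 → P
  i= 4: M-M =  0 → A
  i= 5: E-D =  1 → B
  i= 6: L-B = 10 → K
  i= 7: D-I = 21 → V
  i= 8: Y-R =  7 → H
  i= 9: C-N = 15 → P
  i=10: V-V =  0 → A
  i=11: L-K =  1 → B
  i=12: N-D = 10 → K
  i=13: Z-E = 21 → V
  i=14: H-A =  7 → H
  i=15: Q-B = 15 → P
  i=16: H-H =  0 → A
  i=17: Y-X =  1 → B
  i=18: G-W = 10 → K
  i=19: T-Y = 21 → V
  i=20: X-Q =  7 → H
  i=21: W-H = 15 → P
  i=22: S-S =  0 → A
  i=23: P-O =  1 → B
  i=24: W-M = 10 → K
  i=25: Y-D = 21 → V
  i=26: B-U =  7 → H
  i=27: S-D = 15 → P
  i=28: Y-Y =  0 → A
  i=29: O-N =  1 → B
  i=30: W-M = 10 → K
  i=31: M-R = 21 → V
  i=32: J-C =  7 → H
  i=33: K-V = 15 → P
  i=34: G-G =  0 → A
  shifts repeat with period 6: KVHPAB

KVHPAB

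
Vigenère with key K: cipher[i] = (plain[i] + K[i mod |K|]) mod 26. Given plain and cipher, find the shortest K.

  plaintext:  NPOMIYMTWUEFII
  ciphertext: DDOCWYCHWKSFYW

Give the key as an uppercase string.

  i= 0: D-N = 16 → Q
  i= 1: D-P = 14 → O
  i= 2: O-O =  0 → A
  i= 3: C-M = 16 → Q
  i= 4: W-I = 14 → O
  i= 5: Y-Y =  0 → A
  i= 6: C-M = 16 → Q
  i= 7: H-T = 14 → O
  i= 8: W-W =  0 → A
  i= 9: K-U = 16 → Q
  i=10: S-E = 14 → O
  i=11: F-F =  0 → A
  i=12: Y-I = 16 → Q
  i=13: W-I = 14 → O
  shifts repeat with period 3: QOA

QOA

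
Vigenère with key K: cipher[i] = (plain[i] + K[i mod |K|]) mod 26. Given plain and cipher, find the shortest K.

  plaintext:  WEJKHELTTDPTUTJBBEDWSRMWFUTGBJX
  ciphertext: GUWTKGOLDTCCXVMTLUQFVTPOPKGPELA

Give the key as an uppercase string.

KQNJDCDS

  i= 0: G-W = 10 → K
  i= 1: U-E = 16 → Q
  i= 2: W-J = 13 → N
  i= 3: T-K =  9 → J
  i= 4: K-H =  3 → D
  i= 5: G-E =  2 → C
  i= 6: O-L =  3 → D
  i= 7: L-T = 18 → S
  i= 8: D-T = 10 → K
  i= 9: T-D = 16 → Q
  i=10: C-P = 13 → N
  i=11: C-T =  9 → J
  i=12: X-U =  3 → D
  i=13: V-T =  2 → C
  i=14: M-J =  3 → D
  i=15: T-B = 18 → S
  i=16: L-B = 10 → K
  i=17: U-E = 16 → Q
  i=18: Q-D = 13 → N
  i=19: F-W =  9 → J
  i=20: V-S =  3 → D
  i=21: T-R =  2 → C
  i=22: P-M =  3 → D
  i=23: O-W = 18 → S
  i=24: P-F = 10 → K
  i=25: K-U = 16 → Q
  i=26: G-T = 13 → N
  i=27: P-G =  9 → J
  i=28: E-B =  3 → D
  i=29: L-J =  2 → C
  i=30: A-X =  3 → D
  shifts repeat with period 8: KQNJDCDS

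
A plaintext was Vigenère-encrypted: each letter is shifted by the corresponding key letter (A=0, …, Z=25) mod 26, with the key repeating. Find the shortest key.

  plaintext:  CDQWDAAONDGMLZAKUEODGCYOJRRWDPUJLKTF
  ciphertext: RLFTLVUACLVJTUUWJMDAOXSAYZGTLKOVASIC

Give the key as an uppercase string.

PIPXIVUM

  i= 0: R-C = 15 → P
  i= 1: L-D =  8 → I
  i= 2: F-Q = 15 → P
  i= 3: T-W = 23 → X
  i= 4: L-D =  8 → I
  i= 5: V-A = 21 → V
  i= 6: U-A = 20 → U
  i= 7: A-O = 12 → M
  i= 8: C-N = 15 → P
  i= 9: L-D =  8 → I
  i=10: V-G = 15 → P
  i=11: J-M = 23 → X
  i=12: T-L =  8 → I
  i=13: U-Z = 21 → V
  i=14: U-A = 20 → U
  i=15: W-K = 12 → M
  i=16: J-U = 15 → P
  i=17: M-E =  8 → I
  i=18: D-O = 15 → P
  i=19: A-D = 23 → X
  i=20: O-G =  8 → I
  i=21: X-C = 21 → V
  i=22: S-Y = 20 → U
  i=23: A-O = 12 → M
  i=24: Y-J = 15 → P
  i=25: Z-R =  8 → I
  i=26: G-R = 15 → P
  i=27: T-W = 23 → X
  i=28: L-D =  8 → I
  i=29: K-P = 21 → V
  i=30: O-U = 20 → U
  i=31: V-J = 12 → M
  i=32: A-L = 15 → P
  i=33: S-K =  8 → I
  i=34: I-T = 15 → P
  i=35: C-F = 23 → X
  shifts repeat with period 8: PIPXIVUM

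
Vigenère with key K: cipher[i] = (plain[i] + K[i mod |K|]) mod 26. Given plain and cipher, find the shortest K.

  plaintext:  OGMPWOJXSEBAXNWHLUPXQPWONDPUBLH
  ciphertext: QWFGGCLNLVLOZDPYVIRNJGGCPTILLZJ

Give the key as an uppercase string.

CQTRKO

  i= 0: Q-O =  2 → C
  i= 1: W-G = 16 → Q
  i= 2: F-M = 19 → T
  i= 3: G-P = 17 → R
  i= 4: G-W = 10 → K
  i= 5: C-O = 14 → O
  i= 6: L-J =  2 → C
  i= 7: N-X = 16 → Q
  i= 8: L-S = 19 → T
  i= 9: V-E = 17 → R
  i=10: L-B = 10 → K
  i=11: O-A = 14 → O
  i=12: Z-X =  2 → C
  i=13: D-N = 16 → Q
  i=14: P-W = 19 → T
  i=15: Y-H = 17 → R
  i=16: V-L = 10 → K
  i=17: I-U = 14 → O
  i=18: R-P =  2 → C
  i=19: N-X = 16 → Q
  i=20: J-Q = 19 → T
  i=21: G-P = 17 → R
  i=22: G-W = 10 → K
  i=23: C-O = 14 → O
  i=24: P-N =  2 → C
  i=25: T-D = 16 → Q
  i=26: I-P = 19 → T
  i=27: L-U = 17 → R
  i=28: L-B = 10 → K
  i=29: Z-L = 14 → O
  i=30: J-H =  2 → C
  shifts repeat with period 6: CQTRKO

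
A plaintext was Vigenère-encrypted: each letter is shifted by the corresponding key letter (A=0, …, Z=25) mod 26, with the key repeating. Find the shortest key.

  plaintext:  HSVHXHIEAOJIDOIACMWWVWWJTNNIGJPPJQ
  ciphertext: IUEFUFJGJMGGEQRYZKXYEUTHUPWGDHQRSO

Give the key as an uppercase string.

  i= 0: I-H =  1 → B
  i= 1: U-S =  2 → C
  i= 2: E-V =  9 → J
  i= 3: F-H = 24 → Y
  i= 4: U-X = 23 → X
  i= 5: F-H = 24 → Y
  i= 6: J-I =  1 → B
  i= 7: G-E =  2 → C
  i= 8: J-A =  9 → J
  i= 9: M-O = 24 → Y
  i=10: G-J = 23 → X
  i=11: G-I = 24 → Y
  i=12: E-D =  1 → B
  i=13: Q-O =  2 → C
  i=14: R-I =  9 → J
  i=15: Y-A = 24 → Y
  i=16: Z-C = 23 → X
  i=17: K-M = 24 → Y
  i=18: X-W =  1 → B
  i=19: Y-W =  2 → C
  i=20: E-V =  9 → J
  i=21: U-W = 24 → Y
  i=22: T-W = 23 → X
  i=23: H-J = 24 → Y
  i=24: U-T =  1 → B
  i=25: P-N =  2 → C
  i=26: W-N =  9 → J
  i=27: G-I = 24 → Y
  i=28: D-G = 23 → X
  i=29: H-J = 24 → Y
  i=30: Q-P =  1 → B
  i=31: R-P =  2 → C
  i=32: S-J =  9 → J
  i=33: O-Q = 24 → Y
  shifts repeat with period 6: BCJYXY

BCJYXY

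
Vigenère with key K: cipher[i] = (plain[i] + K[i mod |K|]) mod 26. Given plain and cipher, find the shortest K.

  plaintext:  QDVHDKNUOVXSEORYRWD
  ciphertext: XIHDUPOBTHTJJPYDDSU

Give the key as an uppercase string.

  i= 0: X-Q =  7 → H
  i= 1: I-D =  5 → F
  i= 2: H-V = 12 → M
  i= 3: D-H = 22 → W
  i= 4: U-D = 17 → R
  i= 5: P-K =  5 → F
  i= 6: O-N =  1 → B
  i= 7: B-U =  7 → H
  i= 8: T-O =  5 → F
  i= 9: H-V = 12 → M
  i=10: T-X = 22 → W
  i=11: J-S = 17 → R
  i=12: J-E =  5 → F
  i=13: P-O =  1 → B
  i=14: Y-R =  7 → H
  i=15: D-Y =  5 → F
  i=16: D-R = 12 → M
  i=17: S-W = 22 → W
  i=18: U-D = 17 → R
  shifts repeat with period 7: HFMWRFB

HFMWRFB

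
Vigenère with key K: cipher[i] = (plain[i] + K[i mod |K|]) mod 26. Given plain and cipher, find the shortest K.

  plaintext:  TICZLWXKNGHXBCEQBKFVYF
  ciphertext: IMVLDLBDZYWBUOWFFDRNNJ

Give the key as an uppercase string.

  i= 0: I-T = 15 → P
  i= 1: M-I =  4 → E
  i= 2: V-C = 19 → T
  i= 3: L-Z = 12 → M
  i= 4: D-L = 18 → S
  i= 5: L-W = 15 → P
  i= 6: B-X =  4 → E
  i= 7: D-K = 19 → T
  i= 8: Z-N = 12 → M
  i= 9: Y-G = 18 → S
  i=10: W-H = 15 → P
  i=11: B-X =  4 → E
  i=12: U-B = 19 → T
  i=13: O-C = 12 → M
  i=14: W-E = 18 → S
  i=15: F-Q = 15 → P
  i=16: F-B =  4 → E
  i=17: D-K = 19 → T
  i=18: R-F = 12 → M
  i=19: N-V = 18 → S
  i=20: N-Y = 15 → P
  i=21: J-F =  4 → E
  shifts repeat with period 5: PETMS

PETMS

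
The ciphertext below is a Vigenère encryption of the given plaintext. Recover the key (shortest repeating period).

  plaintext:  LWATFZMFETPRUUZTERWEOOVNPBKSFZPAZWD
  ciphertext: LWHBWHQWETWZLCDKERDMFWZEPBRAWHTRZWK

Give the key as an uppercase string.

  i= 0: L-L =  0 → A
  i= 1: W-W =  0 → A
  i= 2: H-A =  7 → H
  i= 3: B-T =  8 → I
  i= 4: W-F = 17 → R
  i= 5: H-Z =  8 → I
  i= 6: Q-M =  4 → E
  i= 7: W-F = 17 → R
  i= 8: E-E =  0 → A
  i= 9: T-T =  0 → A
  i=10: W-P =  7 → H
  i=11: Z-R =  8 → I
  i=12: L-U = 17 → R
  i=13: C-U =  8 → I
  i=14: D-Z =  4 → E
  i=15: K-T = 17 → R
  i=16: E-E =  0 → A
  i=17: R-R =  0 → A
  i=18: D-W =  7 → H
  i=19: M-E =  8 → I
  i=20: F-O = 17 → R
  i=21: W-O =  8 → I
  i=22: Z-V =  4 → E
  i=23: E-N = 17 → R
  i=24: P-P =  0 → A
  i=25: B-B =  0 → A
  i=26: R-K =  7 → H
  i=27: A-S =  8 → I
  i=28: W-F = 17 → R
  i=29: H-Z =  8 → I
  i=30: T-P =  4 → E
  i=31: R-A = 17 → R
  i=32: Z-Z =  0 → A
  i=33: W-W =  0 → A
  i=34: K-D =  7 → H
  shifts repeat with period 8: AAHIRIER

AAHIRIER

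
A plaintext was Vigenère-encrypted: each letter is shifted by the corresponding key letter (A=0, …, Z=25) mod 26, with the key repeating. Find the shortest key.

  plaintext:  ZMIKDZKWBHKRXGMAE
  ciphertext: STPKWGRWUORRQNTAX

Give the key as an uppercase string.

THHA

  i= 0: S-Z = 19 → T
  i= 1: T-M =  7 → H
  i= 2: P-I =  7 → H
  i= 3: K-K =  0 → A
  i= 4: W-D = 19 → T
  i= 5: G-Z =  7 → H
  i= 6: R-K =  7 → H
  i= 7: W-W =  0 → A
  i= 8: U-B = 19 → T
  i= 9: O-H =  7 → H
  i=10: R-K =  7 → H
  i=11: R-R =  0 → A
  i=12: Q-X = 19 → T
  i=13: N-G =  7 → H
  i=14: T-M =  7 → H
  i=15: A-A =  0 → A
  i=16: X-E = 19 → T
  shifts repeat with period 4: THHA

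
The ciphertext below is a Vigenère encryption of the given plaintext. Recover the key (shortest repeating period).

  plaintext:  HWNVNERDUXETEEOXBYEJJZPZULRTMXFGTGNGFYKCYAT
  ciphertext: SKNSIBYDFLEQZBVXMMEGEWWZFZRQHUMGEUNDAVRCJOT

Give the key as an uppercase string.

LOAXVXHA

  i= 0: S-H = 11 → L
  i= 1: K-W = 14 → O
  i= 2: N-N =  0 → A
  i= 3: S-V = 23 → X
  i= 4: I-N = 21 → V
  i= 5: B-E = 23 → X
  i= 6: Y-R =  7 → H
  i= 7: D-D =  0 → A
  i= 8: F-U = 11 → L
  i= 9: L-X = 14 → O
  i=10: E-E =  0 → A
  i=11: Q-T = 23 → X
  i=12: Z-E = 21 → V
  i=13: B-E = 23 → X
  i=14: V-O =  7 → H
  i=15: X-X =  0 → A
  i=16: M-B = 11 → L
  i=17: M-Y = 14 → O
  i=18: E-E =  0 → A
  i=19: G-J = 23 → X
  i=20: E-J = 21 → V
  i=21: W-Z = 23 → X
  i=22: W-P =  7 → H
  i=23: Z-Z =  0 → A
  i=24: F-U = 11 → L
  i=25: Z-L = 14 → O
  i=26: R-R =  0 → A
  i=27: Q-T = 23 → X
  i=28: H-M = 21 → V
  i=29: U-X = 23 → X
  i=30: M-F =  7 → H
  i=31: G-G =  0 → A
  i=32: E-T = 11 → L
  i=33: U-G = 14 → O
  i=34: N-N =  0 → A
  i=35: D-G = 23 → X
  i=36: A-F = 21 → V
  i=37: V-Y = 23 → X
  i=38: R-K =  7 → H
  i=39: C-C =  0 → A
  i=40: J-Y = 11 → L
  i=41: O-A = 14 → O
  i=42: T-T =  0 → A
  shifts repeat with period 8: LOAXVXHA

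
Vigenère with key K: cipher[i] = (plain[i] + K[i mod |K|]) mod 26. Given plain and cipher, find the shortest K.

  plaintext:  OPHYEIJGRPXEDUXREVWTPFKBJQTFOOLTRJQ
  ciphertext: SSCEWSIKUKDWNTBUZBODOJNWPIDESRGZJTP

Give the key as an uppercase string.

  i= 0: S-O =  4 → E
  i= 1: S-P =  3 → D
  i= 2: C-H = 21 → V
  i= 3: E-Y =  6 → G
  i= 4: W-E = 18 → S
  i= 5: S-I = 10 → K
  i= 6: I-J = 25 → Z
  i= 7: K-G =  4 → E
  i= 8: U-R =  3 → D
  i= 9: K-P = 21 → V
  i=10: D-X =  6 → G
  i=11: W-E = 18 → S
  i=12: N-D = 10 → K
  i=13: T-U = 25 → Z
  i=14: B-X =  4 → E
  i=15: U-R =  3 → D
  i=16: Z-E = 21 → V
  i=17: B-V =  6 → G
  i=18: O-W = 18 → S
  i=19: D-T = 10 → K
  i=20: O-P = 25 → Z
  i=21: J-F =  4 → E
  i=22: N-K =  3 → D
  i=23: W-B = 21 → V
  i=24: P-J =  6 → G
  i=25: I-Q = 18 → S
  i=26: D-T = 10 → K
  i=27: E-F = 25 → Z
  i=28: S-O =  4 → E
  i=29: R-O =  3 → D
  i=30: G-L = 21 → V
  i=31: Z-T =  6 → G
  i=32: J-R = 18 → S
  i=33: T-J = 10 → K
  i=34: P-Q = 25 → Z
  shifts repeat with period 7: EDVGSKZ

EDVGSKZ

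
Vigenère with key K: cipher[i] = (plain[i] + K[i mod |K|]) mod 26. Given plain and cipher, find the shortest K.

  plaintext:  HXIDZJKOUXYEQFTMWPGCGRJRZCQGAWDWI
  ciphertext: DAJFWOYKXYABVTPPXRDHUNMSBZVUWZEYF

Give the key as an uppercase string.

  i= 0: D-H = 22 → W
  i= 1: A-X =  3 → D
  i= 2: J-I =  1 → B
  i= 3: F-D =  2 → C
  i= 4: W-Z = 23 → X
  i= 5: O-J =  5 → F
  i= 6: Y-K = 14 → O
  i= 7: K-O = 22 → W
  i= 8: X-U =  3 → D
  i= 9: Y-X =  1 → B
  i=10: A-Y =  2 → C
  i=11: B-E = 23 → X
  i=12: V-Q =  5 → F
  i=13: T-F = 14 → O
  i=14: P-T = 22 → W
  i=15: P-M =  3 → D
  i=16: X-W =  1 → B
  i=17: R-P =  2 → C
  i=18: D-G = 23 → X
  i=19: H-C =  5 → F
  i=20: U-G = 14 → O
  i=21: N-R = 22 → W
  i=22: M-J =  3 → D
  i=23: S-R =  1 → B
  i=24: B-Z =  2 → C
  i=25: Z-C = 23 → X
  i=26: V-Q =  5 → F
  i=27: U-G = 14 → O
  i=28: W-A = 22 → W
  i=29: Z-W =  3 → D
  i=30: E-D =  1 → B
  i=31: Y-W =  2 → C
  i=32: F-I = 23 → X
  shifts repeat with period 7: WDBCXFO

WDBCXFO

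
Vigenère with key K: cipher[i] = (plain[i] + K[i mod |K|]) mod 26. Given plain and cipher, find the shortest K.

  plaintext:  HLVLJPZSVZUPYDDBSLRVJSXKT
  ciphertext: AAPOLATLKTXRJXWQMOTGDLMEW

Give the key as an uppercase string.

  i= 0: A-H = 19 → T
  i= 1: A-L = 15 → P
  i= 2: P-V = 20 → U
  i= 3: O-L =  3 → D
  i= 4: L-J =  2 → C
  i= 5: A-P = 11 → L
  i= 6: T-Z = 20 → U
  i= 7: L-S = 19 → T
  i= 8: K-V = 15 → P
  i= 9: T-Z = 20 → U
  i=10: X-U =  3 → D
  i=11: R-P =  2 → C
  i=12: J-Y = 11 → L
  i=13: X-D = 20 → U
  i=14: W-D = 19 → T
  i=15: Q-B = 15 → P
  i=16: M-S = 20 → U
  i=17: O-L =  3 → D
  i=18: T-R =  2 → C
  i=19: G-V = 11 → L
  i=20: D-J = 20 → U
  i=21: L-S = 19 → T
  i=22: M-X = 15 → P
  i=23: E-K = 20 → U
  i=24: W-T =  3 → D
  shifts repeat with period 7: TPUDCLU

TPUDCLU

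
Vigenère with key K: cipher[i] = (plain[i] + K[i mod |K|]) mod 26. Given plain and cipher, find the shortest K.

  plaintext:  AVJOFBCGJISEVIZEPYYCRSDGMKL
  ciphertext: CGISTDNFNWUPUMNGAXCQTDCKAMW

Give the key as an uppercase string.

CLZEO

  i= 0: C-A =  2 → C
  i= 1: G-V = 11 → L
  i= 2: I-J = 25 → Z
  i= 3: S-O =  4 → E
  i= 4: T-F = 14 → O
  i= 5: D-B =  2 → C
  i= 6: N-C = 11 → L
  i= 7: F-G = 25 → Z
  i= 8: N-J =  4 → E
  i= 9: W-I = 14 → O
  i=10: U-S =  2 → C
  i=11: P-E = 11 → L
  i=12: U-V = 25 → Z
  i=13: M-I =  4 → E
  i=14: N-Z = 14 → O
  i=15: G-E =  2 → C
  i=16: A-P = 11 → L
  i=17: X-Y = 25 → Z
  i=18: C-Y =  4 → E
  i=19: Q-C = 14 → O
  i=20: T-R =  2 → C
  i=21: D-S = 11 → L
  i=22: C-D = 25 → Z
  i=23: K-G =  4 → E
  i=24: A-M = 14 → O
  i=25: M-K =  2 → C
  i=26: W-L = 11 → L
  shifts repeat with period 5: CLZEO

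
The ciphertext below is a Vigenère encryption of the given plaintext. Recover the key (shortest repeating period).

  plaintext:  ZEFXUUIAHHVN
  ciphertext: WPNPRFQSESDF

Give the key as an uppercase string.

  i= 0: W-Z = 23 → X
  i= 1: P-E = 11 → L
  i= 2: N-F =  8 → I
  i= 3: P-X = 18 → S
  i= 4: R-U = 23 → X
  i= 5: F-U = 11 → L
  i= 6: Q-I =  8 → I
  i= 7: S-A = 18 → S
  i= 8: E-H = 23 → X
  i= 9: S-H = 11 → L
  i=10: D-V =  8 → I
  i=11: F-N = 18 → S
  shifts repeat with period 4: XLIS

XLIS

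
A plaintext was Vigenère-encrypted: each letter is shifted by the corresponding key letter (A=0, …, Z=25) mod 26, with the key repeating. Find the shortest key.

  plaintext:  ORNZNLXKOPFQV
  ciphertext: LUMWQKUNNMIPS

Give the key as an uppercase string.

XDZ

  i= 0: L-O = 23 → X
  i= 1: U-R =  3 → D
  i= 2: M-N = 25 → Z
  i= 3: W-Z = 23 → X
  i= 4: Q-N =  3 → D
  i= 5: K-L = 25 → Z
  i= 6: U-X = 23 → X
  i= 7: N-K =  3 → D
  i= 8: N-O = 25 → Z
  i= 9: M-P = 23 → X
  i=10: I-F =  3 → D
  i=11: P-Q = 25 → Z
  i=12: S-V = 23 → X
  shifts repeat with period 3: XDZ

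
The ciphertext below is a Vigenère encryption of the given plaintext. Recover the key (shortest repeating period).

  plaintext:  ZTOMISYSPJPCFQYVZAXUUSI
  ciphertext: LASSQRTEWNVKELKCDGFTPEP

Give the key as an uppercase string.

MHEGIZV

  i= 0: L-Z = 12 → M
  i= 1: A-T =  7 → H
  i= 2: S-O =  4 → E
  i= 3: S-M =  6 → G
  i= 4: Q-I =  8 → I
  i= 5: R-S = 25 → Z
  i= 6: T-Y = 21 → V
  i= 7: E-S = 12 → M
  i= 8: W-P =  7 → H
  i= 9: N-J =  4 → E
  i=10: V-P =  6 → G
  i=11: K-C =  8 → I
  i=12: E-F = 25 → Z
  i=13: L-Q = 21 → V
  i=14: K-Y = 12 → M
  i=15: C-V =  7 → H
  i=16: D-Z =  4 → E
  i=17: G-A =  6 → G
  i=18: F-X =  8 → I
  i=19: T-U = 25 → Z
  i=20: P-U = 21 → V
  i=21: E-S = 12 → M
  i=22: P-I =  7 → H
  shifts repeat with period 7: MHEGIZV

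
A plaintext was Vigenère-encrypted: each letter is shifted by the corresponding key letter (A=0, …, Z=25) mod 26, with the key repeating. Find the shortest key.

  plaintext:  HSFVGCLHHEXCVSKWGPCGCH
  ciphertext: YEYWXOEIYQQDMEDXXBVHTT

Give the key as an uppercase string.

RMTB

  i= 0: Y-H = 17 → R
  i= 1: E-S = 12 → M
  i= 2: Y-F = 19 → T
  i= 3: W-V =  1 → B
  i= 4: X-G = 17 → R
  i= 5: O-C = 12 → M
  i= 6: E-L = 19 → T
  i= 7: I-H =  1 → B
  i= 8: Y-H = 17 → R
  i= 9: Q-E = 12 → M
  i=10: Q-X = 19 → T
  i=11: D-C =  1 → B
  i=12: M-V = 17 → R
  i=13: E-S = 12 → M
  i=14: D-K = 19 → T
  i=15: X-W =  1 → B
  i=16: X-G = 17 → R
  i=17: B-P = 12 → M
  i=18: V-C = 19 → T
  i=19: H-G =  1 → B
  i=20: T-C = 17 → R
  i=21: T-H = 12 → M
  shifts repeat with period 4: RMTB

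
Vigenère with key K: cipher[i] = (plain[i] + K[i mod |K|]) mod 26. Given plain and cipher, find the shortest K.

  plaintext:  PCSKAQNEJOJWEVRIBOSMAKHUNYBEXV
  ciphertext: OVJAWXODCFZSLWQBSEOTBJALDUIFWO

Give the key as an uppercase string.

  i= 0: O-P = 25 → Z
  i= 1: V-C = 19 → T
  i= 2: J-S = 17 → R
  i= 3: A-K = 16 → Q
  i= 4: W-A = 22 → W
  i= 5: X-Q =  7 → H
  i= 6: O-N =  1 → B
  i= 7: D-E = 25 → Z
  i= 8: C-J = 19 → T
  i= 9: F-O = 17 → R
  i=10: Z-J = 16 → Q
  i=11: S-W = 22 → W
  i=12: L-E =  7 → H
  i=13: W-V =  1 → B
  i=14: Q-R = 25 → Z
  i=15: B-I = 19 → T
  i=16: S-B = 17 → R
  i=17: E-O = 16 → Q
  i=18: O-S = 22 → W
  i=19: T-M =  7 → H
  i=20: B-A =  1 → B
  i=21: J-K = 25 → Z
  i=22: A-H = 19 → T
  i=23: L-U = 17 → R
  i=24: D-N = 16 → Q
  i=25: U-Y = 22 → W
  i=26: I-B =  7 → H
  i=27: F-E =  1 → B
  i=28: W-X = 25 → Z
  i=29: O-V = 19 → T
  shifts repeat with period 7: ZTRQWHB

ZTRQWHB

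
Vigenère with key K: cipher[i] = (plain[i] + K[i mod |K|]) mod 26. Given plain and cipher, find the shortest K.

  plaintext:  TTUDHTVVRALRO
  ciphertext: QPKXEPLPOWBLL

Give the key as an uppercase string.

XWQU

  i= 0: Q-T = 23 → X
  i= 1: P-T = 22 → W
  i= 2: K-U = 16 → Q
  i= 3: X-D = 20 → U
  i= 4: E-H = 23 → X
  i= 5: P-T = 22 → W
  i= 6: L-V = 16 → Q
  i= 7: P-V = 20 → U
  i= 8: O-R = 23 → X
  i= 9: W-A = 22 → W
  i=10: B-L = 16 → Q
  i=11: L-R = 20 → U
  i=12: L-O = 23 → X
  shifts repeat with period 4: XWQU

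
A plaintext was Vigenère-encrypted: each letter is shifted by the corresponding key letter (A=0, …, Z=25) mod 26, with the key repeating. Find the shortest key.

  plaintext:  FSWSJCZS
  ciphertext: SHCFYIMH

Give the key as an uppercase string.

  i= 0: S-F = 13 → N
  i= 1: H-S = 15 → P
  i= 2: C-W =  6 → G
  i= 3: F-S = 13 → N
  i= 4: Y-J = 15 → P
  i= 5: I-C =  6 → G
  i= 6: M-Z = 13 → N
  i= 7: H-S = 15 → P
  shifts repeat with period 3: NPG

NPG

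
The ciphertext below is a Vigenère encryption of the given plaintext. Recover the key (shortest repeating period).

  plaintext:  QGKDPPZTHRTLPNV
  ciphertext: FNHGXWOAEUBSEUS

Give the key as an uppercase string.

  i= 0: F-Q = 15 → P
  i= 1: N-G =  7 → H
  i= 2: H-K = 23 → X
  i= 3: G-D =  3 → D
  i= 4: X-P =  8 → I
  i= 5: W-P =  7 → H
  i= 6: O-Z = 15 → P
  i= 7: A-T =  7 → H
  i= 8: E-H = 23 → X
  i= 9: U-R =  3 → D
  i=10: B-T =  8 → I
  i=11: S-L =  7 → H
  i=12: E-P = 15 → P
  i=13: U-N =  7 → H
  i=14: S-V = 23 → X
  shifts repeat with period 6: PHXDIH

PHXDIH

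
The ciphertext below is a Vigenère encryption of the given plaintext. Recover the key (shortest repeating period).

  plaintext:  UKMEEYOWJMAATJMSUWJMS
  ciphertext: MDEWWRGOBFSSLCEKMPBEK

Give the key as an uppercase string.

STSS

  i= 0: M-U = 18 → S
  i= 1: D-K = 19 → T
  i= 2: E-M = 18 → S
  i= 3: W-E = 18 → S
  i= 4: W-E = 18 → S
  i= 5: R-Y = 19 → T
  i= 6: G-O = 18 → S
  i= 7: O-W = 18 → S
  i= 8: B-J = 18 → S
  i= 9: F-M = 19 → T
  i=10: S-A = 18 → S
  i=11: S-A = 18 → S
  i=12: L-T = 18 → S
  i=13: C-J = 19 → T
  i=14: E-M = 18 → S
  i=15: K-S = 18 → S
  i=16: M-U = 18 → S
  i=17: P-W = 19 → T
  i=18: B-J = 18 → S
  i=19: E-M = 18 → S
  i=20: K-S = 18 → S
  shifts repeat with period 4: STSS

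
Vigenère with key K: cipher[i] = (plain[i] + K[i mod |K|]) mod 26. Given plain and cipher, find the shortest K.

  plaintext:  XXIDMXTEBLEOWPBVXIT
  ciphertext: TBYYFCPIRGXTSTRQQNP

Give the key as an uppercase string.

WEQVTF

  i= 0: T-X = 22 → W
  i= 1: B-X =  4 → E
  i= 2: Y-I = 16 → Q
  i= 3: Y-D = 21 → V
  i= 4: F-M = 19 → T
  i= 5: C-X =  5 → F
  i= 6: P-T = 22 → W
  i= 7: I-E =  4 → E
  i= 8: R-B = 16 → Q
  i= 9: G-L = 21 → V
  i=10: X-E = 19 → T
  i=11: T-O =  5 → F
  i=12: S-W = 22 → W
  i=13: T-P =  4 → E
  i=14: R-B = 16 → Q
  i=15: Q-V = 21 → V
  i=16: Q-X = 19 → T
  i=17: N-I =  5 → F
  i=18: P-T = 22 → W
  shifts repeat with period 6: WEQVTF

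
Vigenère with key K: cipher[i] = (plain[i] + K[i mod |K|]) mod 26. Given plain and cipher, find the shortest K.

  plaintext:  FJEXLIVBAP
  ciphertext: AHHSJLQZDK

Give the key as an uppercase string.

  i= 0: A-F = 21 → V
  i= 1: H-J = 24 → Y
  i= 2: H-E =  3 → D
  i= 3: S-X = 21 → V
  i= 4: J-L = 24 → Y
  i= 5: L-I =  3 → D
  i= 6: Q-V = 21 → V
  i= 7: Z-B = 24 → Y
  i= 8: D-A =  3 → D
  i= 9: K-P = 21 → V
  shifts repeat with period 3: VYD

VYD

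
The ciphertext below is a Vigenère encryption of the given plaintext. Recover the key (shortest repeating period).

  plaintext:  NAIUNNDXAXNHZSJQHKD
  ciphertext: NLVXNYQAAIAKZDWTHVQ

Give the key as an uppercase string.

ALND

  i= 0: N-N =  0 → A
  i= 1: L-A = 11 → L
  i= 2: V-I = 13 → N
  i= 3: X-U =  3 → D
  i= 4: N-N =  0 → A
  i= 5: Y-N = 11 → L
  i= 6: Q-D = 13 → N
  i= 7: A-X =  3 → D
  i= 8: A-A =  0 → A
  i= 9: I-X = 11 → L
  i=10: A-N = 13 → N
  i=11: K-H =  3 → D
  i=12: Z-Z =  0 → A
  i=13: D-S = 11 → L
  i=14: W-J = 13 → N
  i=15: T-Q =  3 → D
  i=16: H-H =  0 → A
  i=17: V-K = 11 → L
  i=18: Q-D = 13 → N
  shifts repeat with period 4: ALND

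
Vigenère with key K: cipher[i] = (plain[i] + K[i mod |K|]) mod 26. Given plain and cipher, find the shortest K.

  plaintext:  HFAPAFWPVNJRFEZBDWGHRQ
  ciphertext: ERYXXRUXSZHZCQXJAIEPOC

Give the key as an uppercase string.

XMYI

  i= 0: E-H = 23 → X
  i= 1: R-F = 12 → M
  i= 2: Y-A = 24 → Y
  i= 3: X-P =  8 → I
  i= 4: X-A = 23 → X
  i= 5: R-F = 12 → M
  i= 6: U-W = 24 → Y
  i= 7: X-P =  8 → I
  i= 8: S-V = 23 → X
  i= 9: Z-N = 12 → M
  i=10: H-J = 24 → Y
  i=11: Z-R =  8 → I
  i=12: C-F = 23 → X
  i=13: Q-E = 12 → M
  i=14: X-Z = 24 → Y
  i=15: J-B =  8 → I
  i=16: A-D = 23 → X
  i=17: I-W = 12 → M
  i=18: E-G = 24 → Y
  i=19: P-H =  8 → I
  i=20: O-R = 23 → X
  i=21: C-Q = 12 → M
  shifts repeat with period 4: XMYI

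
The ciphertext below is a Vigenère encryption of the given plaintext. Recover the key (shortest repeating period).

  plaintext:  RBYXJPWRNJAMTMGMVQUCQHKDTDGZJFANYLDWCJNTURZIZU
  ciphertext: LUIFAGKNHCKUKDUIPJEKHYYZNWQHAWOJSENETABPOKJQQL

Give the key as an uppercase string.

  i= 0: L-R = 20 → U
  i= 1: U-B = 19 → T
  i= 2: I-Y = 10 → K
  i= 3: F-X =  8 → I
  i= 4: A-J = 17 → R
  i= 5: G-P = 17 → R
  i= 6: K-W = 14 → O
  i= 7: N-R = 22 → W
  i= 8: H-N = 20 → U
  i= 9: C-J = 19 → T
  i=10: K-A = 10 → K
  i=11: U-M =  8 → I
  i=12: K-T = 17 → R
  i=13: D-M = 17 → R
  i=14: U-G = 14 → O
  i=15: I-M = 22 → W
  i=16: P-V = 20 → U
  i=17: J-Q = 19 → T
  i=18: E-U = 10 → K
  i=19: K-C =  8 → I
  i=20: H-Q = 17 → R
  i=21: Y-H = 17 → R
  i=22: Y-K = 14 → O
  i=23: Z-D = 22 → W
  i=24: N-T = 20 → U
  i=25: W-D = 19 → T
  i=26: Q-G = 10 → K
  i=27: H-Z =  8 → I
  i=28: A-J = 17 → R
  i=29: W-F = 17 → R
  i=30: O-A = 14 → O
  i=31: J-N = 22 → W
  i=32: S-Y = 20 → U
  i=33: E-L = 19 → T
  i=34: N-D = 10 → K
  i=35: E-W =  8 → I
  i=36: T-C = 17 → R
  i=37: A-J = 17 → R
  i=38: B-N = 14 → O
  i=39: P-T = 22 → W
  i=40: O-U = 20 → U
  i=41: K-R = 19 → T
  i=42: J-Z = 10 → K
  i=43: Q-I =  8 → I
  i=44: Q-Z = 17 → R
  i=45: L-U = 17 → R
  shifts repeat with period 8: UTKIRROW

UTKIRROW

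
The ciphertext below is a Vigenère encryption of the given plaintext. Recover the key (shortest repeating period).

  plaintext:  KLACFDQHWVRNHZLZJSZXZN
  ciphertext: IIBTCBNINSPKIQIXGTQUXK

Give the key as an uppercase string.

YXBRX

  i= 0: I-K = 24 → Y
  i= 1: I-L = 23 → X
  i= 2: B-A =  1 → B
  i= 3: T-C = 17 → R
  i= 4: C-F = 23 → X
  i= 5: B-D = 24 → Y
  i= 6: N-Q = 23 → X
  i= 7: I-H =  1 → B
  i= 8: N-W = 17 → R
  i= 9: S-V = 23 → X
  i=10: P-R = 24 → Y
  i=11: K-N = 23 → X
  i=12: I-H =  1 → B
  i=13: Q-Z = 17 → R
  i=14: I-L = 23 → X
  i=15: X-Z = 24 → Y
  i=16: G-J = 23 → X
  i=17: T-S =  1 → B
  i=18: Q-Z = 17 → R
  i=19: U-X = 23 → X
  i=20: X-Z = 24 → Y
  i=21: K-N = 23 → X
  shifts repeat with period 5: YXBRX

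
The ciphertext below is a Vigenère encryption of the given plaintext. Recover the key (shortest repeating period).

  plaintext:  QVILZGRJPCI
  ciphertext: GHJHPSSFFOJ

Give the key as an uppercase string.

QMBW

  i= 0: G-Q = 16 → Q
  i= 1: H-V = 12 → M
  i= 2: J-I =  1 → B
  i= 3: H-L = 22 → W
  i= 4: P-Z = 16 → Q
  i= 5: S-G = 12 → M
  i= 6: S-R =  1 → B
  i= 7: F-J = 22 → W
  i= 8: F-P = 16 → Q
  i= 9: O-C = 12 → M
  i=10: J-I =  1 → B
  shifts repeat with period 4: QMBW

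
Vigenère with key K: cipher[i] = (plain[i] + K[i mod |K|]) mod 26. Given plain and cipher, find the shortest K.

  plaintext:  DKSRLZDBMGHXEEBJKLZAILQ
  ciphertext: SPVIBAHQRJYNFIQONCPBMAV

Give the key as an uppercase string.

  i= 0: S-D = 15 → P
  i= 1: P-K =  5 → F
  i= 2: V-S =  3 → D
  i= 3: I-R = 17 → R
  i= 4: B-L = 16 → Q
  i= 5: A-Z =  1 → B
  i= 6: H-D =  4 → E
  i= 7: Q-B = 15 → P
  i= 8: R-M =  5 → F
  i= 9: J-G =  3 → D
  i=10: Y-H = 17 → R
  i=11: N-X = 16 → Q
  i=12: F-E =  1 → B
  i=13: I-E =  4 → E
  i=14: Q-B = 15 → P
  i=15: O-J =  5 → F
  i=16: N-K =  3 → D
  i=17: C-L = 17 → R
  i=18: P-Z = 16 → Q
  i=19: B-A =  1 → B
  i=20: M-I =  4 → E
  i=21: A-L = 15 → P
  i=22: V-Q =  5 → F
  shifts repeat with period 7: PFDRQBE

PFDRQBE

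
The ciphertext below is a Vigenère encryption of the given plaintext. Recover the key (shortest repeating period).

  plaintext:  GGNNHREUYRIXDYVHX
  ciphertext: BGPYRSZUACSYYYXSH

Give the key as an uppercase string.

  i= 0: B-G = 21 → V
  i= 1: G-G =  0 → A
  i= 2: P-N =  2 → C
  i= 3: Y-N = 11 → L
  i= 4: R-H = 10 → K
  i= 5: S-R =  1 → B
  i= 6: Z-E = 21 → V
  i= 7: U-U =  0 → A
  i= 8: A-Y =  2 → C
  i= 9: C-R = 11 → L
  i=10: S-I = 10 → K
  i=11: Y-X =  1 → B
  i=12: Y-D = 21 → V
  i=13: Y-Y =  0 → A
  i=14: X-V =  2 → C
  i=15: S-H = 11 → L
  i=16: H-X = 10 → K
  shifts repeat with period 6: VACLKB

VACLKB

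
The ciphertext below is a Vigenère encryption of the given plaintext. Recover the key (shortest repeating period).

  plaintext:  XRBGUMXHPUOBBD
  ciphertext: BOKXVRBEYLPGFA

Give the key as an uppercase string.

EXJRBF

  i= 0: B-X =  4 → E
  i= 1: O-R = 23 → X
  i= 2: K-B =  9 → J
  i= 3: X-G = 17 → R
  i= 4: V-U =  1 → B
  i= 5: R-M =  5 → F
  i= 6: B-X =  4 → E
  i= 7: E-H = 23 → X
  i= 8: Y-P =  9 → J
  i= 9: L-U = 17 → R
  i=10: P-O =  1 → B
  i=11: G-B =  5 → F
  i=12: F-B =  4 → E
  i=13: A-D = 23 → X
  shifts repeat with period 6: EXJRBF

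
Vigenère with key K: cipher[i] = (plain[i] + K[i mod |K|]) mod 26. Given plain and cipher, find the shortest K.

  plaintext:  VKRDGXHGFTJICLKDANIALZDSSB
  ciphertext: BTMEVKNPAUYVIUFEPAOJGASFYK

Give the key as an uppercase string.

GJVBPN

  i= 0: B-V =  6 → G
  i= 1: T-K =  9 → J
  i= 2: M-R = 21 → V
  i= 3: E-D =  1 → B
  i= 4: V-G = 15 → P
  i= 5: K-X = 13 → N
  i= 6: N-H =  6 → G
  i= 7: P-G =  9 → J
  i= 8: A-F = 21 → V
  i= 9: U-T =  1 → B
  i=10: Y-J = 15 → P
  i=11: V-I = 13 → N
  i=12: I-C =  6 → G
  i=13: U-L =  9 → J
  i=14: F-K = 21 → V
  i=15: E-D =  1 → B
  i=16: P-A = 15 → P
  i=17: A-N = 13 → N
  i=18: O-I =  6 → G
  i=19: J-A =  9 → J
  i=20: G-L = 21 → V
  i=21: A-Z =  1 → B
  i=22: S-D = 15 → P
  i=23: F-S = 13 → N
  i=24: Y-S =  6 → G
  i=25: K-B =  9 → J
  shifts repeat with period 6: GJVBPN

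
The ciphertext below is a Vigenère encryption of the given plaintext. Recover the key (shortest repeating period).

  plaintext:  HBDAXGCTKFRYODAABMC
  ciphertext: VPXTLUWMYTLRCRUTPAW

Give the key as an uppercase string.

  i= 0: V-H = 14 → O
  i= 1: P-B = 14 → O
  i= 2: X-D = 20 → U
  i= 3: T-A = 19 → T
  i= 4: L-X = 14 → O
  i= 5: U-G = 14 → O
  i= 6: W-C = 20 → U
  i= 7: M-T = 19 → T
  i= 8: Y-K = 14 → O
  i= 9: T-F = 14 → O
  i=10: L-R = 20 → U
  i=11: R-Y = 19 → T
  i=12: C-O = 14 → O
  i=13: R-D = 14 → O
  i=14: U-A = 20 → U
  i=15: T-A = 19 → T
  i=16: P-B = 14 → O
  i=17: A-M = 14 → O
  i=18: W-C = 20 → U
  shifts repeat with period 4: OOUT

OOUT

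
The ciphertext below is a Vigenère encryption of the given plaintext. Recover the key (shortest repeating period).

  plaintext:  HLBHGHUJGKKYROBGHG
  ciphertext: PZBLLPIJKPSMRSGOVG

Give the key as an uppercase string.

  i= 0: P-H =  8 → I
  i= 1: Z-L = 14 → O
  i= 2: B-B =  0 → A
  i= 3: L-H =  4 → E
  i= 4: L-G =  5 → F
  i= 5: P-H =  8 → I
  i= 6: I-U = 14 → O
  i= 7: J-J =  0 → A
  i= 8: K-G =  4 → E
  i= 9: P-K =  5 → F
  i=10: S-K =  8 → I
  i=11: M-Y = 14 → O
  i=12: R-R =  0 → A
  i=13: S-O =  4 → E
  i=14: G-B =  5 → F
  i=15: O-G =  8 → I
  i=16: V-H = 14 → O
  i=17: G-G =  0 → A
  shifts repeat with period 5: IOAEF

IOAEF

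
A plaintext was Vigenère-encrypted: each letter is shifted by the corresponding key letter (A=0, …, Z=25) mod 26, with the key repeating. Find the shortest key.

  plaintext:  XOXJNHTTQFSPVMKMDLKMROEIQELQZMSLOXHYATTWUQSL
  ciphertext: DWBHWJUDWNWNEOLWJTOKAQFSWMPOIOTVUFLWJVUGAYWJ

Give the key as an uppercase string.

  i= 0: D-X =  6 → G
  i= 1: W-O =  8 → I
  i= 2: B-X =  4 → E
  i= 3: H-J = 24 → Y
  i= 4: W-N =  9 → J
  i= 5: J-H =  2 → C
  i= 6: U-T =  1 → B
  i= 7: D-T = 10 → K
  i= 8: W-Q =  6 → G
  i= 9: N-F =  8 → I
  i=10: W-S =  4 → E
  i=11: N-P = 24 → Y
  i=12: E-V =  9 → J
  i=13: O-M =  2 → C
  i=14: L-K =  1 → B
  i=15: W-M = 10 → K
  i=16: J-D =  6 → G
  i=17: T-L =  8 → I
  i=18: O-K =  4 → E
  i=19: K-M = 24 → Y
  i=20: A-R =  9 → J
  i=21: Q-O =  2 → C
  i=22: F-E =  1 → B
  i=23: S-I = 10 → K
  i=24: W-Q =  6 → G
  i=25: M-E =  8 → I
  i=26: P-L =  4 → E
  i=27: O-Q = 24 → Y
  i=28: I-Z =  9 → J
  i=29: O-M =  2 → C
  i=30: T-S =  1 → B
  i=31: V-L = 10 → K
  i=32: U-O =  6 → G
  i=33: F-X =  8 → I
  i=34: L-H =  4 → E
  i=35: W-Y = 24 → Y
  i=36: J-A =  9 → J
  i=37: V-T =  2 → C
  i=38: U-T =  1 → B
  i=39: G-W = 10 → K
  i=40: A-U =  6 → G
  i=41: Y-Q =  8 → I
  i=42: W-S =  4 → E
  i=43: J-L = 24 → Y
  shifts repeat with period 8: GIEYJCBK

GIEYJCBK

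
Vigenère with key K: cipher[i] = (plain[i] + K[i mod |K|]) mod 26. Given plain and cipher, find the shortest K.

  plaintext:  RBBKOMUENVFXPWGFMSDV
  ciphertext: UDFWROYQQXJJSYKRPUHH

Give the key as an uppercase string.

DCEM

  i= 0: U-R =  3 → D
  i= 1: D-B =  2 → C
  i= 2: F-B =  4 → E
  i= 3: W-K = 12 → M
  i= 4: R-O =  3 → D
  i= 5: O-M =  2 → C
  i= 6: Y-U =  4 → E
  i= 7: Q-E = 12 → M
  i= 8: Q-N =  3 → D
  i= 9: X-V =  2 → C
  i=10: J-F =  4 → E
  i=11: J-X = 12 → M
  i=12: S-P =  3 → D
  i=13: Y-W =  2 → C
  i=14: K-G =  4 → E
  i=15: R-F = 12 → M
  i=16: P-M =  3 → D
  i=17: U-S =  2 → C
  i=18: H-D =  4 → E
  i=19: H-V = 12 → M
  shifts repeat with period 4: DCEM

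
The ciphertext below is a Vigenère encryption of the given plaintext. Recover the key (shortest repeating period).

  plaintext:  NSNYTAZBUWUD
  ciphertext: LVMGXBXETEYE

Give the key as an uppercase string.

YDZIEB

  i= 0: L-N = 24 → Y
  i= 1: V-S =  3 → D
  i= 2: M-N = 25 → Z
  i= 3: G-Y =  8 → I
  i= 4: X-T =  4 → E
  i= 5: B-A =  1 → B
  i= 6: X-Z = 24 → Y
  i= 7: E-B =  3 → D
  i= 8: T-U = 25 → Z
  i= 9: E-W =  8 → I
  i=10: Y-U =  4 → E
  i=11: E-D =  1 → B
  shifts repeat with period 6: YDZIEB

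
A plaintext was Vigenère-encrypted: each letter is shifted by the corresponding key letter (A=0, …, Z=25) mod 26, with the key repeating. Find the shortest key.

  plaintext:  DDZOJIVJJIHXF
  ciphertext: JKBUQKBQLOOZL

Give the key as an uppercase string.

  i= 0: J-D =  6 → G
  i= 1: K-D =  7 → H
  i= 2: B-Z =  2 → C
  i= 3: U-O =  6 → G
  i= 4: Q-J =  7 → H
  i= 5: K-I =  2 → C
  i= 6: B-V =  6 → G
  i= 7: Q-J =  7 → H
  i= 8: L-J =  2 → C
  i= 9: O-I =  6 → G
  i=10: O-H =  7 → H
  i=11: Z-X =  2 → C
  i=12: L-F =  6 → G
  shifts repeat with period 3: GHC

GHC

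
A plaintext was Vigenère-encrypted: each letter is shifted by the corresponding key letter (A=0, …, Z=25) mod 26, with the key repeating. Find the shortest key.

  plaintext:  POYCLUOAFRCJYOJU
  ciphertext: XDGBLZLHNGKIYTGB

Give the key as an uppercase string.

  i= 0: X-P =  8 → I
  i= 1: D-O = 15 → P
  i= 2: G-Y =  8 → I
  i= 3: B-C = 25 → Z
  i= 4: L-L =  0 → A
  i= 5: Z-U =  5 → F
  i= 6: L-O = 23 → X
  i= 7: H-A =  7 → H
  i= 8: N-F =  8 → I
  i= 9: G-R = 15 → P
  i=10: K-C =  8 → I
  i=11: I-J = 25 → Z
  i=12: Y-Y =  0 → A
  i=13: T-O =  5 → F
  i=14: G-J = 23 → X
  i=15: B-U =  7 → H
  shifts repeat with period 8: IPIZAFXH

IPIZAFXH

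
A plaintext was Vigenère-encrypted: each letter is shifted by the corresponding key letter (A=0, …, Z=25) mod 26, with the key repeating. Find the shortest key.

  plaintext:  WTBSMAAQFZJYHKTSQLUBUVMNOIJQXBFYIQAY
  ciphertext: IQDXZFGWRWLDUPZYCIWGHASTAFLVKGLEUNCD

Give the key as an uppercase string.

  i= 0: I-W = 12 → M
  i= 1: Q-T = 23 → X
  i= 2: D-B =  2 → C
  i= 3: X-S =  5 → F
  i= 4: Z-M = 13 → N
  i= 5: F-A =  5 → F
  i= 6: G-A =  6 → G
  i= 7: W-Q =  6 → G
  i= 8: R-F = 12 → M
  i= 9: W-Z = 23 → X
  i=10: L-J =  2 → C
  i=11: D-Y =  5 → F
  i=12: U-H = 13 → N
  i=13: P-K =  5 → F
  i=14: Z-T =  6 → G
  i=15: Y-S =  6 → G
  i=16: C-Q = 12 → M
  i=17: I-L = 23 → X
  i=18: W-U =  2 → C
  i=19: G-B =  5 → F
  i=20: H-U = 13 → N
  i=21: A-V =  5 → F
  i=22: S-M =  6 → G
  i=23: T-N =  6 → G
  i=24: A-O = 12 → M
  i=25: F-I = 23 → X
  i=26: L-J =  2 → C
  i=27: V-Q =  5 → F
  i=28: K-X = 13 → N
  i=29: G-B =  5 → F
  i=30: L-F =  6 → G
  i=31: E-Y =  6 → G
  i=32: U-I = 12 → M
  i=33: N-Q = 23 → X
  i=34: C-A =  2 → C
  i=35: D-Y =  5 → F
  shifts repeat with period 8: MXCFNFGG

MXCFNFGG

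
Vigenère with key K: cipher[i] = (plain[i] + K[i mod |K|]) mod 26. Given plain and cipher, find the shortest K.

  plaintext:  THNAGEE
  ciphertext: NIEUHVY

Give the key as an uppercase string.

  i= 0: N-T = 20 → U
  i= 1: I-H =  1 → B
  i= 2: E-N = 17 → R
  i= 3: U-A = 20 → U
  i= 4: H-G =  1 → B
  i= 5: V-E = 17 → R
  i= 6: Y-E = 20 → U
  shifts repeat with period 3: UBR

UBR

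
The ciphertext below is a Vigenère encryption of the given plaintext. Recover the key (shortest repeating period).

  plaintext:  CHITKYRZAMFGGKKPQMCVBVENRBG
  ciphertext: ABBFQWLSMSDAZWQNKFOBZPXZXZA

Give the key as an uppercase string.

  i= 0: A-C = 24 → Y
  i= 1: B-H = 20 → U
  i= 2: B-I = 19 → T
  i= 3: F-T = 12 → M
  i= 4: Q-K =  6 → G
  i= 5: W-Y = 24 → Y
  i= 6: L-R = 20 → U
  i= 7: S-Z = 19 → T
  i= 8: M-A = 12 → M
  i= 9: S-M =  6 → G
  i=10: D-F = 24 → Y
  i=11: A-G = 20 → U
  i=12: Z-G = 19 → T
  i=13: W-K = 12 → M
  i=14: Q-K =  6 → G
  i=15: N-P = 24 → Y
  i=16: K-Q = 20 → U
  i=17: F-M = 19 → T
  i=18: O-C = 12 → M
  i=19: B-V =  6 → G
  i=20: Z-B = 24 → Y
  i=21: P-V = 20 → U
  i=22: X-E = 19 → T
  i=23: Z-N = 12 → M
  i=24: X-R =  6 → G
  i=25: Z-B = 24 → Y
  i=26: A-G = 20 → U
  shifts repeat with period 5: YUTMG

YUTMG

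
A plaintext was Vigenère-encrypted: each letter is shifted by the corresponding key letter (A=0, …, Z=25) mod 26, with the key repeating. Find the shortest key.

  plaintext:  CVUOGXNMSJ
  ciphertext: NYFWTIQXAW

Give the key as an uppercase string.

LDLIN

  i= 0: N-C = 11 → L
  i= 1: Y-V =  3 → D
  i= 2: F-U = 11 → L
  i= 3: W-O =  8 → I
  i= 4: T-G = 13 → N
  i= 5: I-X = 11 → L
  i= 6: Q-N =  3 → D
  i= 7: X-M = 11 → L
  i= 8: A-S =  8 → I
  i= 9: W-J = 13 → N
  shifts repeat with period 5: LDLIN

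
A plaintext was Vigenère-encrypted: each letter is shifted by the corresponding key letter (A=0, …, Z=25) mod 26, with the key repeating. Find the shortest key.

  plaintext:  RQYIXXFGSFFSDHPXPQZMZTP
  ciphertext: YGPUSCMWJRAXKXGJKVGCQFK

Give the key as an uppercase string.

HQRMVF

  i= 0: Y-R =  7 → H
  i= 1: G-Q = 16 → Q
  i= 2: P-Y = 17 → R
  i= 3: U-I = 12 → M
  i= 4: S-X = 21 → V
  i= 5: C-X =  5 → F
  i= 6: M-F =  7 → H
  i= 7: W-G = 16 → Q
  i= 8: J-S = 17 → R
  i= 9: R-F = 12 → M
  i=10: A-F = 21 → V
  i=11: X-S =  5 → F
  i=12: K-D =  7 → H
  i=13: X-H = 16 → Q
  i=14: G-P = 17 → R
  i=15: J-X = 12 → M
  i=16: K-P = 21 → V
  i=17: V-Q =  5 → F
  i=18: G-Z =  7 → H
  i=19: C-M = 16 → Q
  i=20: Q-Z = 17 → R
  i=21: F-T = 12 → M
  i=22: K-P = 21 → V
  shifts repeat with period 6: HQRMVF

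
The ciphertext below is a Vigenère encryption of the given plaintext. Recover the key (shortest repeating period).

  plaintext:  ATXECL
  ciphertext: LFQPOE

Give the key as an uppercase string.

LMT

  i= 0: L-A = 11 → L
  i= 1: F-T = 12 → M
  i= 2: Q-X = 19 → T
  i= 3: P-E = 11 → L
  i= 4: O-C = 12 → M
  i= 5: E-L = 19 → T
  shifts repeat with period 3: LMT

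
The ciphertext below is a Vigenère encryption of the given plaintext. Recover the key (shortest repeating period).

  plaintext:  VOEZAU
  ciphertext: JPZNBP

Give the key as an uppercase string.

  i= 0: J-V = 14 → O
  i= 1: P-O =  1 → B
  i= 2: Z-E = 21 → V
  i= 3: N-Z = 14 → O
  i= 4: B-A =  1 → B
  i= 5: P-U = 21 → V
  shifts repeat with period 3: OBV

OBV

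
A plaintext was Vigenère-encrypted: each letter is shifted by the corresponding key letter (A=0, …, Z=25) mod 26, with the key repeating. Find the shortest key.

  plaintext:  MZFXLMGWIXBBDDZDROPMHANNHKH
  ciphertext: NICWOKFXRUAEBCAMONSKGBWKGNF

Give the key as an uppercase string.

BJXZDYZ

  i= 0: N-M =  1 → B
  i= 1: I-Z =  9 → J
  i= 2: C-F = 23 → X
  i= 3: W-X = 25 → Z
  i= 4: O-L =  3 → D
  i= 5: K-M = 24 → Y
  i= 6: F-G = 25 → Z
  i= 7: X-W =  1 → B
  i= 8: R-I =  9 → J
  i= 9: U-X = 23 → X
  i=10: A-B = 25 → Z
  i=11: E-B =  3 → D
  i=12: B-D = 24 → Y
  i=13: C-D = 25 → Z
  i=14: A-Z =  1 → B
  i=15: M-D =  9 → J
  i=16: O-R = 23 → X
  i=17: N-O = 25 → Z
  i=18: S-P =  3 → D
  i=19: K-M = 24 → Y
  i=20: G-H = 25 → Z
  i=21: B-A =  1 → B
  i=22: W-N =  9 → J
  i=23: K-N = 23 → X
  i=24: G-H = 25 → Z
  i=25: N-K =  3 → D
  i=26: F-H = 24 → Y
  shifts repeat with period 7: BJXZDYZ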